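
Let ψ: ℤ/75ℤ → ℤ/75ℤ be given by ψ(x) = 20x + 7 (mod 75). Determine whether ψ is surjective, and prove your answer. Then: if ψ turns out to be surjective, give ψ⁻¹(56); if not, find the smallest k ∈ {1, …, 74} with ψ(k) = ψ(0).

Since gcd(20, 75) = 5, we have 20x ≡ 0 (mod 5) for all x, so ψ(x) ≡ 2 (mod 5).
But 0 ≢ 2 (mod 5), so 0 ∈ ℤ/75ℤ has no preimage. Thus ψ is not surjective.
Since ψ is not surjective, we find the least positive k with ψ(k) = ψ(0): this means 20k ≡ 0 (mod 75), i.e. 75 ∣ 20k. Since gcd(20, 75) = 5, dividing through by 5 this holds exactly when 15 ∣ 4k, and as gcd(4, 15) = 1, exactly when 15 ∣ k.
The smallest positive such k is 15.

15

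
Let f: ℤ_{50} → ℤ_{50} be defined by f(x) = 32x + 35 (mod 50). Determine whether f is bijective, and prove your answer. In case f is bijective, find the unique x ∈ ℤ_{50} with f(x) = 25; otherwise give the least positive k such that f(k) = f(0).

We have gcd(32, 50) = 2 > 1. Taking x_1 = 0 and x_2 = 25: f(0) = 35 and f(25) = 32·25 + 35 = 835 ≡ 35 (mod 50).
So f(0) = f(25) while 0 ≠ 25, thus f is not injective, hence not bijective.
Since f is not bijective, we find the least positive k with f(k) = f(0): this means 32k ≡ 0 (mod 50), i.e. 50 ∣ 32k. Since gcd(32, 50) = 2, dividing through by 2 this holds exactly when 25 ∣ 16k, and as gcd(16, 25) = 1, exactly when 25 ∣ k.
The smallest positive such k is 25.

25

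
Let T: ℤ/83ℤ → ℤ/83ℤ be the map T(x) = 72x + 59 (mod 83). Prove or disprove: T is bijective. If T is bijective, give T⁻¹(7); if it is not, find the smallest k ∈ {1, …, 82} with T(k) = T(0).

50

Recall that T is injective if T(a) = T(b) implies a = b.
Suppose T(a) = T(b) in ℤ/83ℤ. Then 72a + 59 ≡ 72b + 59 (mod 83), hence 72(a − b) ≡ 0 (mod 83).
Since gcd(72, 83) = 1, 72 is invertible modulo 83, hence a − b ≡ 0 (mod 83), i.e. a = b.
We now compute 72⁻¹ mod 83 explicitly. Euclid's algorithm: 83 = 1·72 + 11, 72 = 6·11 + 6, 11 = 1·6 + 5, 6 = 1·5 + 1; back-substituting gives 1 = 15·72 − 13·83, so 72⁻¹ ≡ 15 (mod 83).
Then y ↦ 15(y − 59) is a two-sided inverse to T, so every y ∈ ℤ/83ℤ has a preimage.
Thus T is bijective.
Since T is bijective, we find T⁻¹(7): we need 72x ≡ 7 − 59 ≡ 31 (mod 83). Using 72⁻¹ = 15: x ≡ 15·31 = 465 = 5·83 + 50, so x = 50.
Check: T(50) = 72·50 + 59 = 3659 = 44·83 + 7 ≡ 7 (mod 83).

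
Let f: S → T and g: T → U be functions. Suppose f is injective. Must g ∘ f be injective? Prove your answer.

No. Take S = T = U = {0, 1, 2}, f = identity (injective), and g(x) = 0 for every x.
Then (g ∘ f)(0) = 0 = (g ∘ f)(2) with 0 ≠ 2, so g ∘ f is not injective.

not injective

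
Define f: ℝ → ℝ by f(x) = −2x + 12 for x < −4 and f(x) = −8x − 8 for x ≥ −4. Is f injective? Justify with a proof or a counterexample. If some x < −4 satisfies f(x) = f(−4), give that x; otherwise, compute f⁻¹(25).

-6

Both pieces are strictly decreasing (slopes −2 and −8), so each is injective on its own interval.
The left piece maps (−∞, −4) onto (20, ∞); the right piece maps [−4, ∞) onto (−∞, 24].
These images overlap. In particular f(−4) = 24 (right piece), and solving −2x + 12 = 24 on the left piece gives x = −6 < −4.
So f(−6) = f(−4) with −6 ≠ −4, and f is not injective. This x = −6 is the requested value below −4.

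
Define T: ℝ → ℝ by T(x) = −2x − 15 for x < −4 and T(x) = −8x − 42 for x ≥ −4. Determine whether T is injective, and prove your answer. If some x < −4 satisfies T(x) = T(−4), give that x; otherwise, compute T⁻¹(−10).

Both pieces are strictly decreasing (slopes −2 and −8), so each is injective on its own interval.
The left piece maps (−∞, −4) onto (−7, ∞); the right piece maps [−4, ∞) onto (−∞, −10].
These images are disjoint, so no value is attained by both pieces. Therefore T is injective.
Because the two images are disjoint, no x < −4 has T(x) = T(−4), so we compute T⁻¹(−10): −10 lies in (−∞, −10], so solve −8x − 42 = −10: x = (−10 + 42)/(−8) = −4.

-4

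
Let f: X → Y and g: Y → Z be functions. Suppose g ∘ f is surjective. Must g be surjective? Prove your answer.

surjective

Let c ∈ Z. Since g ∘ f is surjective, some a ∈ X has g(f(a)) = c. Then b = f(a) ∈ Y satisfies g(b) = c. So g is surjective.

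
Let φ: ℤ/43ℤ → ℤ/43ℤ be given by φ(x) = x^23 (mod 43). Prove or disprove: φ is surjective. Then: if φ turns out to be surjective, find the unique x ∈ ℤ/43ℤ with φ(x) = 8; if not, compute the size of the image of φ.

32

Since 43 is prime, the nonzero elements of ℤ/43ℤ form a cyclic group of order 42.
As gcd(23, 42) = 1, raising to the 23rd power is a bijection on this group: if x_1^23 ≡ x_2^23 then (x_1x_2^{−1})^23 = 1, and the only element of order dividing gcd(23, 42) = 1 is 1, so x_1 = x_2.
With φ(0) = 0 this makes φ injective on all of ℤ/43ℤ, hence bijective (finite equal-size domain and codomain). In particular φ is surjective.
Since φ is surjective, we find the preimage of 8. The inverse of x ↦ x^23 on (ℤ/43ℤ)^× is x ↦ x^11, because 23·11 = 253 = 6·42 + 1 ≡ 1 (mod 42) and x^{42} = 1 for x ≠ 0 (Fermat). So φ⁻¹(8) = 8^11 mod 43.
Repeated squaring mod 43: 8^1 ≡ 8, 8^2 ≡ 8² = 64 ≡ 21, 8^4 ≡ 21² = 441 ≡ 11, 8^8 ≡ 11² = 121 ≡ 35. Since 11 = 8 + 2 + 1, 8^11 ≡ 35·21·8: 35·21 = 735 ≡ 4, then 4·8 = 32. So 8^11 ≡ 32 (mod 43).
Hence φ⁻¹(8) = 32.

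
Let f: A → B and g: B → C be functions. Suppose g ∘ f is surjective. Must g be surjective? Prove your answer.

surjective

Let c ∈ C. Since g ∘ f is surjective, some a ∈ A has g(f(a)) = c. Then b = f(a) ∈ B satisfies g(b) = c. So g is surjective.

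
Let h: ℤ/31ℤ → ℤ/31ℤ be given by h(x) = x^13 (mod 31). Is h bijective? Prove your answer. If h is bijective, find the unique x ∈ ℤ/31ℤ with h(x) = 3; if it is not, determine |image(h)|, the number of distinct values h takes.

17

Since 31 is prime, the nonzero elements of ℤ/31ℤ form a cyclic group of order 30.
As gcd(13, 30) = 1, raising to the 13th power is a bijection on this group: if s^13 ≡ t^13 then (st^{−1})^13 = 1, and the only element of order dividing gcd(13, 30) = 1 is 1, so s = t.
With h(0) = 0 this makes h injective on all of ℤ/31ℤ, hence bijective (finite equal-size domain and codomain). In particular h is bijective.
Since h is bijective, we find the preimage of 3. The inverse of x ↦ x^13 on (ℤ/31ℤ)^× is x ↦ x^7, because 13·7 = 91 = 3·30 + 1 ≡ 1 (mod 30) and x^{30} = 1 for x ≠ 0 (Fermat). So h⁻¹(3) = 3^7 mod 31.
Repeated squaring mod 31: 3^1 ≡ 3, 3^2 ≡ 3² = 9, 3^4 ≡ 9² = 81 ≡ 19. Since 7 = 4 + 2 + 1, 3^7 ≡ 19·9·3: 19·9 = 171 ≡ 16, then 16·3 = 48 ≡ 17. So 3^7 ≡ 17 (mod 31).
Hence h⁻¹(3) = 17.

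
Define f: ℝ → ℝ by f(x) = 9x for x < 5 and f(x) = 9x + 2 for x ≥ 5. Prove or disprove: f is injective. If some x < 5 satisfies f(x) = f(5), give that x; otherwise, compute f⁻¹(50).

Both pieces are strictly increasing (slopes 9 and 9), so each is injective on its own interval.
The left piece maps (−∞, 5) onto (−∞, 45); the right piece maps [5, ∞) onto [47, ∞).
These images are disjoint, so no value is attained by both pieces. Thus f is injective.
Because the two images are disjoint, no x < 5 has f(x) = f(5), so we compute f⁻¹(50): 50 lies in [47, ∞), so solve 9x + 2 = 50: x = (50 − 2)/9 = 16/3.

16/3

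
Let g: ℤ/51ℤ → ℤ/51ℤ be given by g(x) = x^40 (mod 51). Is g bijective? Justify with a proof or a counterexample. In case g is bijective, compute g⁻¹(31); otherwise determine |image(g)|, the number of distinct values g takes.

6

g(1) = 1^40 = 1.
g(2): Repeated squaring mod 51: 2^1 ≡ 2, 2^2 ≡ 2² = 4, 2^4 ≡ 4² = 16, 2^8 ≡ 16² = 256 ≡ 1, 2^16 ≡ 1² = 1, 2^32 ≡ 1² = 1. Since 40 = 32 + 8, 2^40 ≡ 1·1: 1·1 = 1. So 2^40 ≡ 1 (mod 51).
So g(1) = g(2) = 1 while 1 ≠ 2, so g is not injective, hence not bijective.
Since g is not bijective, we determine |image(g)|. Computing x^40 mod 51 for each x (by repeated squaring, reducing mod 51 at every step), the values g(0), g(1), …, g(50) are: 0, 1, 1, 33, 1, 16, 33, 16, 1, 18, 16, 16, 33, 1, 16, 18, 1, 34, 18, 1, 16, 18, 16, 16, 33, 1, 1, 33, 16, 16, 18, 16, 1, 18, 34, 1, 18, 16, 1, 33, 16, 16, 18, 1, 16, 33, 16, 1, 33, 1, 1.
The distinct values are {0, 1, 16, 18, 33, 34}; there are 6 of them.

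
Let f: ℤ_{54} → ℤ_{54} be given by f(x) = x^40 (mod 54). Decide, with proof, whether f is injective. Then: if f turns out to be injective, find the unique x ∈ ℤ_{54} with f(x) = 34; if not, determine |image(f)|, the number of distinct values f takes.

f(0) = 0^40 = 0.
f(6): Repeated squaring mod 54: 6^1 ≡ 6, 6^2 ≡ 6² = 36, 6^4 ≡ 36² = 1296 ≡ 0, 6^8 ≡ 0² = 0, 6^16 ≡ 0² = 0, 6^32 ≡ 0² = 0. Since 40 = 32 + 8, 6^40 ≡ 0·0: 0·0 = 0. So 6^40 ≡ 0 (mod 54).
So f(0) = f(6) = 0 while 0 ≠ 6, so f is not injective.
Since f is not injective, we determine |image(f)|. Computing x^40 mod 54 for each x (by repeated squaring, reducing mod 54 at every step), the values f(0), f(1), …, f(53) are: 0, 1, 16, 27, 40, 31, 0, 25, 46, 27, 10, 7, 0, 49, 22, 27, 34, 37, 0, 19, 52, 27, 4, 13, 0, 43, 28, 27, 28, 43, 0, 13, 4, 27, 52, 19, 0, 37, 34, 27, 22, 49, 0, 7, 10, 27, 46, 25, 0, 31, 40, 27, 16, 1.
The distinct values are {0, 1, 4, 7, 10, 13, 16, 19, 22, 25, 27, 28, 31, 34, 37, 40, 43, 46, 49, 52}; there are 20 of them.

20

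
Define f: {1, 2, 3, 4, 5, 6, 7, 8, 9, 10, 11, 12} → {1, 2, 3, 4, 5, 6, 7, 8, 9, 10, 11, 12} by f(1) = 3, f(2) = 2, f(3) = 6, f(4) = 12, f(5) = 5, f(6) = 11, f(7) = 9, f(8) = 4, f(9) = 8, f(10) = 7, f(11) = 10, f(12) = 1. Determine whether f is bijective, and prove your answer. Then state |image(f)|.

The values 3, 2, 6, 12, 5, 11, 9, 4, 8, 7, 10, 1 are a permutation of {1, 2, 3, 4, 5, 6, 7, 8, 9, 10, 11, 12}: each element appears exactly once.
So f is injective and surjective, hence bijective.
The image of f is {1, 2, 3, 4, 5, 6, 7, 8, 9, 10, 11, 12}, which has 12 elements.

12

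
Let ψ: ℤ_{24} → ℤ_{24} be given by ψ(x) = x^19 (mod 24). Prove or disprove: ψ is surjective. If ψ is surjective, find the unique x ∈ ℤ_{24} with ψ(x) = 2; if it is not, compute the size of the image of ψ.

15

ψ(0) = 0^19 = 0.
ψ(6): Repeated squaring mod 24: 6^1 ≡ 6, 6^2 ≡ 6² = 36 ≡ 12, 6^4 ≡ 12² = 144 ≡ 0, 6^8 ≡ 0² = 0, 6^16 ≡ 0² = 0. Since 19 = 16 + 2 + 1, 6^19 ≡ 0·12·6: 0·12 = 0, then 0·6 = 0. So 6^19 ≡ 0 (mod 24).
So ψ(0) = ψ(6) = 0 while 0 ≠ 6, therefore ψ is not injective.
A non-injective map from the 24-element set ℤ_{24} to itself takes at most 23 distinct values, so it cannot be surjective. Therefore ψ is not surjective.
Since ψ is not surjective, we determine |image(ψ)|. Computing x^19 mod 24 for each x (by repeated squaring, reducing mod 24 at every step), the values ψ(0), ψ(1), …, ψ(23) are: 0, 1, 8, 3, 16, 5, 0, 7, 8, 9, 16, 11, 0, 13, 8, 15, 16, 17, 0, 19, 8, 21, 16, 23.
The distinct values are {0, 1, 3, 5, 7, 8, 9, 11, 13, 15, 16, 17, 19, 21, 23}; there are 15 of them.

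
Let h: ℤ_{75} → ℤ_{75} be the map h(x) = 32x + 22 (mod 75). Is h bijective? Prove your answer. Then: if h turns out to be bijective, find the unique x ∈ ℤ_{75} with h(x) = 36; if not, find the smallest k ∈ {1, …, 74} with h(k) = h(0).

52

If h(x_1) = h(x_2), then 32x_1 ≡ 32x_2 (mod 75). Because gcd(32, 75) = 1, we may cancel 32 to get x_1 ≡ x_2 (mod 75).
We now compute 32⁻¹ mod 75 explicitly. Euclid's algorithm: 75 = 2·32 + 11, 32 = 2·11 + 10, 11 = 1·10 + 1; back-substituting gives 1 = 68·32 − 29·75, so 32⁻¹ ≡ 68 (mod 75).
Then y ↦ 68(y − 22) is a two-sided inverse to h, so every y ∈ ℤ_{75} has a preimage.
Hence h is bijective.
Since h is bijective, we find h⁻¹(36): we need 32x ≡ 36 − 22 ≡ 14 (mod 75). Using 32⁻¹ = 68: x ≡ 68·14 = 952 = 12·75 + 52, so x = 52.
Check: h(52) = 32·52 + 22 = 1686 = 22·75 + 36 ≡ 36 (mod 75).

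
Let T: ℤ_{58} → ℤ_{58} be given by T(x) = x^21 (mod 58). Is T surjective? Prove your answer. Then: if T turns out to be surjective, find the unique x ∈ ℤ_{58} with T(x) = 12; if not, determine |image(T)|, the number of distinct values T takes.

T(4): Repeated squaring mod 58: 4^1 ≡ 4, 4^2 ≡ 4² = 16, 4^4 ≡ 16² = 256 ≡ 24, 4^8 ≡ 24² = 576 ≡ 54, 4^16 ≡ 54² = 2916 ≡ 16. Since 21 = 16 + 4 + 1, 4^21 ≡ 16·24·4: 16·24 = 384 ≡ 36, then 36·4 = 144 ≡ 28. So 4^21 ≡ 28 (mod 58).
T(6): Repeated squaring mod 58: 6^1 ≡ 6, 6^2 ≡ 6² = 36, 6^4 ≡ 36² = 1296 ≡ 20, 6^8 ≡ 20² = 400 ≡ 52, 6^16 ≡ 52² = 2704 ≡ 36. Since 21 = 16 + 4 + 1, 6^21 ≡ 36·20·6: 36·20 = 720 ≡ 24, then 24·6 = 144 ≡ 28. So 6^21 ≡ 28 (mod 58).
So T(4) = T(6) = 28 while 4 ≠ 6, hence T is not injective.
A non-injective map from the 58-element set ℤ_{58} to itself takes at most 57 distinct values, so it cannot be surjective. Therefore T is not surjective.
Since T is not surjective, we determine |image(T)|. Computing x^21 mod 58 for each x (by repeated squaring, reducing mod 58 at every step), the values T(0), T(1), …, T(57) are: 0, 1, 46, 17, 28, 57, 28, 1, 12, 57, 12, 17, 12, 57, 46, 41, 30, 17, 12, 17, 30, 17, 28, 1, 30, 1, 12, 41, 28, 29, 30, 17, 46, 57, 28, 57, 30, 41, 28, 41, 46, 41, 28, 17, 12, 1, 46, 41, 46, 1, 46, 57, 30, 1, 30, 41, 12, 57.
The distinct values are {0, 1, 12, 17, 28, 29, 30, 41, 46, 57}; there are 10 of them.

10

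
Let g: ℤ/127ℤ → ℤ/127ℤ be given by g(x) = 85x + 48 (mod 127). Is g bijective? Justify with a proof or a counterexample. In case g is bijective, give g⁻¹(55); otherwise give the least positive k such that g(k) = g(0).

Suppose g(u) = g(v) in ℤ/127ℤ. Then 85u + 48 ≡ 85v + 48 (mod 127), so 85(u − v) ≡ 0 (mod 127).
Since gcd(85, 127) = 1, 85 is invertible modulo 127, therefore u − v ≡ 0 (mod 127), i.e. u = v.
We now compute 85⁻¹ mod 127 explicitly. Euclid's algorithm: 127 = 1·85 + 42, 85 = 2·42 + 1; back-substituting gives 1 = 3·85 − 2·127, so 85⁻¹ ≡ 3 (mod 127).
Then y ↦ 3(y − 48) is a two-sided inverse to g, so every y ∈ ℤ/127ℤ has a preimage.
Thus g is bijective.
Since g is bijective, we find g⁻¹(55): we need 85x ≡ 55 − 48 ≡ 7 (mod 127). Using 85⁻¹ = 3: x ≡ 3·7 = 21, so x = 21.
Check: g(21) = 85·21 + 48 = 1833 = 14·127 + 55 ≡ 55 (mod 127).

21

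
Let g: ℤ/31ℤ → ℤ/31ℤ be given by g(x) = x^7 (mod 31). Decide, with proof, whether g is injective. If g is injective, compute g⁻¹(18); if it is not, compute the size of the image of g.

20

Since 31 is prime, the nonzero elements of ℤ/31ℤ form a cyclic group of order 30.
As gcd(7, 30) = 1, raising to the 7th power is a bijection on this group: if u^7 ≡ v^7 then (uv^{−1})^7 = 1, and the only element of order dividing gcd(7, 30) = 1 is 1, so u = v.
With g(0) = 0 this makes g injective on all of ℤ/31ℤ, hence bijective (finite equal-size domain and codomain). In particular g is injective.
Since g is injective, we find the preimage of 18. The inverse of x ↦ x^7 on (ℤ/31ℤ)^× is x ↦ x^13, because 7·13 = 91 = 3·30 + 1 ≡ 1 (mod 30) and x^{30} = 1 for x ≠ 0 (Fermat). So g⁻¹(18) = 18^13 mod 31.
Repeated squaring mod 31: 18^1 ≡ 18, 18^2 ≡ 18² = 324 ≡ 14, 18^4 ≡ 14² = 196 ≡ 10, 18^8 ≡ 10² = 100 ≡ 7. Since 13 = 8 + 4 + 1, 18^13 ≡ 7·10·18: 7·10 = 70 ≡ 8, then 8·18 = 144 ≡ 20. So 18^13 ≡ 20 (mod 31).
Hence g⁻¹(18) = 20.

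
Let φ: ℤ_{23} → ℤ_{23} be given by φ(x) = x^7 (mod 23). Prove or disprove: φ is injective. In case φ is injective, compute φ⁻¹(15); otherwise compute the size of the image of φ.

19

Since 23 is prime, the nonzero elements of ℤ_{23} form a cyclic group of order 22.
As gcd(7, 22) = 1, raising to the 7th power is a bijection on this group: if u^7 ≡ v^7 then (uv^{−1})^7 = 1, and the only element of order dividing gcd(7, 22) = 1 is 1, so u = v.
With φ(0) = 0 this makes φ injective on all of ℤ_{23}, hence bijective (finite equal-size domain and codomain). In particular φ is injective.
Since φ is injective, we find the preimage of 15. The inverse of x ↦ x^7 on (ℤ_{23})^× is x ↦ x^19, because 7·19 = 133 = 6·22 + 1 ≡ 1 (mod 22) and x^{22} = 1 for x ≠ 0 (Fermat). So φ⁻¹(15) = 15^19 mod 23.
Repeated squaring mod 23: 15^1 ≡ 15, 15^2 ≡ 15² = 225 ≡ 18, 15^4 ≡ 18² = 324 ≡ 2, 15^8 ≡ 2² = 4, 15^16 ≡ 4² = 16. Since 19 = 16 + 2 + 1, 15^19 ≡ 16·18·15: 16·18 = 288 ≡ 12, then 12·15 = 180 ≡ 19. So 15^19 ≡ 19 (mod 23).
Hence φ⁻¹(15) = 19.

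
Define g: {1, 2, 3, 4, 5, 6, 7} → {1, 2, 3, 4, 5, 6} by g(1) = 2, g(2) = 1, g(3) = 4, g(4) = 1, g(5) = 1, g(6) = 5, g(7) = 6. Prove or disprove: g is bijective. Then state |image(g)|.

g(2) = 1 = g(4) with 2 ≠ 4, so g is not injective, hence not bijective.
The image of g is {1, 2, 4, 5, 6}, which has 5 elements.

5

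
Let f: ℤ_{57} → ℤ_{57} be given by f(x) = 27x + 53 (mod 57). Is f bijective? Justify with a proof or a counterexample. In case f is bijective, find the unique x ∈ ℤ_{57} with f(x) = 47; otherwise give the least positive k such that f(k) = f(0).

19

We have gcd(27, 57) = 3 > 1. Taking x_1 = 0 and x_2 = 19: f(0) = 53 and f(19) = 27·19 + 53 = 566 ≡ 53 (mod 57).
So f(0) = f(19) while 0 ≠ 19, so f is not injective, hence not bijective.
Since f is not bijective, we find the least positive k with f(k) = f(0): this means 27k ≡ 0 (mod 57), i.e. 57 ∣ 27k. Since gcd(27, 57) = 3, dividing through by 3 this holds exactly when 19 ∣ 9k, and as gcd(9, 19) = 1, exactly when 19 ∣ k.
The smallest positive such k is 19.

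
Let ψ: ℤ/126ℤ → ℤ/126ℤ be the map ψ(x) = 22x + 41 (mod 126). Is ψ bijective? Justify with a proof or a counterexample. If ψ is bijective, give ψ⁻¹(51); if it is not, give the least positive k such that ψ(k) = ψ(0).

63

We have gcd(22, 126) = 2 > 1. Taking a = 0 and b = 63: ψ(0) = 41 and ψ(63) = 22·63 + 41 = 1427 ≡ 41 (mod 126).
So ψ(0) = ψ(63) while 0 ≠ 63, hence ψ is not injective, hence not bijective.
Since ψ is not bijective, we find the least positive k with ψ(k) = ψ(0): this means 22k ≡ 0 (mod 126), i.e. 126 ∣ 22k. Since gcd(22, 126) = 2, dividing through by 2 this holds exactly when 63 ∣ 11k, and as gcd(11, 63) = 1, exactly when 63 ∣ k.
The smallest positive such k is 63.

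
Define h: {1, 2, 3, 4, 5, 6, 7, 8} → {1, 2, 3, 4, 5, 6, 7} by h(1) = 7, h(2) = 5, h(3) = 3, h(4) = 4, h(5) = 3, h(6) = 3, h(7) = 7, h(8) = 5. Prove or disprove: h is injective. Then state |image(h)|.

h(3) = 3 = h(5) with 3 ≠ 5, so h is not injective.
The image of h is {3, 4, 5, 7}, which has 4 elements.

4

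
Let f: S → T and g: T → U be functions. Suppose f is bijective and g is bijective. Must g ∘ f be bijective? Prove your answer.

Injectivity: if g(f(a)) = g(f(b)) then f(a) = f(b) (g injective) so a = b (f injective).
Surjectivity: for c ∈ U pick b with g(b) = c, then a with f(a) = b; then (g ∘ f)(a) = c.
Thus g ∘ f is bijective.

bijective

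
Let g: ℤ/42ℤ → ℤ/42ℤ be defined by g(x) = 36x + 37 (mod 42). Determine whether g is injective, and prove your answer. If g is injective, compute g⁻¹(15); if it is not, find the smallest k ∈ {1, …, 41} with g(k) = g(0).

7

We have gcd(36, 42) = 6 > 1. Taking u = 0 and v = 7: g(0) = 37 and g(7) = 36·7 + 37 = 289 ≡ 37 (mod 42).
So g(0) = g(7) while 0 ≠ 7, hence g is not injective.
Since g is not injective, we find the least positive k with g(k) = g(0): this means 36k ≡ 0 (mod 42), i.e. 42 ∣ 36k. Since gcd(36, 42) = 6, dividing through by 6 this holds exactly when 7 ∣ 6k, and as gcd(6, 7) = 1, exactly when 7 ∣ k.
The smallest positive such k is 7.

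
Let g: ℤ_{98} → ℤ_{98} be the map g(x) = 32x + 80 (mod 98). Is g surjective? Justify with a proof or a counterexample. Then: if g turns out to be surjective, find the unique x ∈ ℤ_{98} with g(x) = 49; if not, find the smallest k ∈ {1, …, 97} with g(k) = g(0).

Since gcd(32, 98) = 2, we have 32x ≡ 0 (mod 2) for all x, so g(x) ≡ 0 (mod 2).
But 1 ≢ 0 (mod 2), so 1 ∈ ℤ_{98} has no preimage. Hence g is not surjective.
Since g is not surjective, we find the least positive k with g(k) = g(0): this means 32k ≡ 0 (mod 98), i.e. 98 ∣ 32k. Since gcd(32, 98) = 2, dividing through by 2 this holds exactly when 49 ∣ 16k, and as gcd(16, 49) = 1, exactly when 49 ∣ k.
The smallest positive such k is 49.

49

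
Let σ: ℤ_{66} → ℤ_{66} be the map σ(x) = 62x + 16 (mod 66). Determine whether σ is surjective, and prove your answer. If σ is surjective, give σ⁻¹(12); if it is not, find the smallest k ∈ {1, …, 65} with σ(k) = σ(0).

Since gcd(62, 66) = 2, we have 62x ≡ 0 (mod 2) for all x, so σ(x) ≡ 0 (mod 2).
But 1 ≢ 0 (mod 2), so 1 ∈ ℤ_{66} has no preimage. So σ is not surjective.
Since σ is not surjective, we find the least positive k with σ(k) = σ(0): this means 62k ≡ 0 (mod 66), i.e. 66 ∣ 62k. Since gcd(62, 66) = 2, dividing through by 2 this holds exactly when 33 ∣ 31k, and as gcd(31, 33) = 1, exactly when 33 ∣ k.
The smallest positive such k is 33.

33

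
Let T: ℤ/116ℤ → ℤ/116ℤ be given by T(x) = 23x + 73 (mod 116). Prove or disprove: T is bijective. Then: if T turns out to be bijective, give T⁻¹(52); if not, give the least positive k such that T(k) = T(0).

105

If T(u) = T(v), then 23u ≡ 23v (mod 116). Because gcd(23, 116) = 1, we may cancel 23 to get u ≡ v (mod 116).
We now compute 23⁻¹ mod 116 explicitly. Euclid's algorithm: 116 = 5·23 + 1; back-substituting gives 1 = 111·23 − 22·116, so 23⁻¹ ≡ 111 (mod 116).
Then y ↦ 111(y − 73) is a two-sided inverse to T, so every y ∈ ℤ/116ℤ has a preimage.
Hence T is bijective.
Since T is bijective, we compute T⁻¹(52): solve 23x + 73 ≡ 52 (mod 116), i.e. 23x ≡ 95 (mod 116).
Multiplying by 23⁻¹ = 111 gives x ≡ 111·95 = 10545 = 90·116 + 105 ≡ 105 (mod 116).
Check: T(105) = 23·105 + 73 = 2488 = 21·116 + 52 ≡ 52 (mod 116).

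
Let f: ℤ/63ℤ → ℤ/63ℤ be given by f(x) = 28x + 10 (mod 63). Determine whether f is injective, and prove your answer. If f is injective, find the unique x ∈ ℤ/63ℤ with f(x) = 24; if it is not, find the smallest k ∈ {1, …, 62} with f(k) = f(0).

9

We have gcd(28, 63) = 7 > 1. Taking x_1 = 0 and x_2 = 9: f(0) = 10 and f(9) = 28·9 + 10 = 262 ≡ 10 (mod 63).
So f(0) = f(9) while 0 ≠ 9, therefore f is not injective.
Since f is not injective, we find the least positive k with f(k) = f(0): this means 28k ≡ 0 (mod 63), i.e. 63 ∣ 28k. Since gcd(28, 63) = 7, dividing through by 7 this holds exactly when 9 ∣ 4k, and as gcd(4, 9) = 1, exactly when 9 ∣ k.
The smallest positive such k is 9.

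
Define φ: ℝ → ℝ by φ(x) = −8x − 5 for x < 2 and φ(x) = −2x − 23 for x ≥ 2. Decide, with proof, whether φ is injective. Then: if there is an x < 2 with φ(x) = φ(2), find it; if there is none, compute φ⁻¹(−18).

13/8

Both pieces are strictly decreasing (slopes −8 and −2), so each is injective on its own interval.
The left piece maps (−∞, 2) onto (−21, ∞); the right piece maps [2, ∞) onto (−∞, −27].
These images are disjoint, so no value is attained by both pieces. Therefore φ is injective.
Because the two images are disjoint, no x < 2 has φ(x) = φ(2), so we compute φ⁻¹(−18): −18 lies in (−21, ∞), so solve −8x − 5 = −18: x = (−18 + 5)/(−8) = 13/8.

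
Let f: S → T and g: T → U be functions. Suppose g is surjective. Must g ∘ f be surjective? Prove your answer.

No. Take S = {0}, T = U = {0, 1, 2, 3, 4}, f(0) = 0, and g = identity (surjective).
Then (g ∘ f)(0) = 0, and 4 ∈ U has no preimage under g ∘ f, so g ∘ f is not surjective.

not surjective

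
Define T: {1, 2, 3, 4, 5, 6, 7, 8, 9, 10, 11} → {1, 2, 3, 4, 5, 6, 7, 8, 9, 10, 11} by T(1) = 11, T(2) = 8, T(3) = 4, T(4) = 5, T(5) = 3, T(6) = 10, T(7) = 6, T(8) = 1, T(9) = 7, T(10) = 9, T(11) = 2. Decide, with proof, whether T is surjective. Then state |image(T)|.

Every element of the codomain has a preimage: 1 = T(8), 2 = T(11), 3 = T(5), 4 = T(3), 5 = T(4), 6 = T(7), 7 = T(9), 8 = T(2), 9 = T(10), 10 = T(6), 11 = T(1).
Hence T is surjective.
The image of T is {1, 2, 3, 4, 5, 6, 7, 8, 9, 10, 11}, which has 11 elements.

11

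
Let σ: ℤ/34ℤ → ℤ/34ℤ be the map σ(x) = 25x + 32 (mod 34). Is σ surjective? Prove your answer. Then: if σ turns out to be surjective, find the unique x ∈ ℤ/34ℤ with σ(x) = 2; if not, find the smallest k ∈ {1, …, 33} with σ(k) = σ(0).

Since gcd(25, 34) = 1, 25 is invertible modulo 34. Euclid's algorithm: 34 = 1·25 + 9, 25 = 2·9 + 7, 9 = 1·7 + 2, 7 = 3·2 + 1; back-substituting gives 1 = 15·25 − 11·34, so 25⁻¹ ≡ 15 (mod 34).
For any y ∈ ℤ/34ℤ, x = 15(y − 32) mod 34 satisfies σ(x) = 25·15(y − 32) + 32 ≡ y (since 25·15 ≡ 1 mod 34). So every y has a preimage.
So σ is surjective.
Since σ is surjective, we compute σ⁻¹(2): solve 25x + 32 ≡ 2 (mod 34), i.e. 25x ≡ 4 (mod 34).
Multiplying by 25⁻¹ = 15 gives x ≡ 15·4 = 60 = 1·34 + 26 ≡ 26 (mod 34).
Check: σ(26) = 25·26 + 32 = 682 = 20·34 + 2 ≡ 2 (mod 34).

26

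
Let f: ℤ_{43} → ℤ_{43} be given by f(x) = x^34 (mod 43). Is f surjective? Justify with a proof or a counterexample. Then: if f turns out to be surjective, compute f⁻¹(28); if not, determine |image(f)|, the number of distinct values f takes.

22

f(21): Repeated squaring mod 43: 21^1 ≡ 21, 21^2 ≡ 21² = 441 ≡ 11, 21^4 ≡ 11² = 121 ≡ 35, 21^8 ≡ 35² = 1225 ≡ 21, 21^16 ≡ 21² = 441 ≡ 11, 21^32 ≡ 11² = 121 ≡ 35. Since 34 = 32 + 2, 21^34 ≡ 35·11: 35·11 = 385 ≡ 41. So 21^34 ≡ 41 (mod 43).
f(22): Repeated squaring mod 43: 22^1 ≡ 22, 22^2 ≡ 22² = 484 ≡ 11, 22^4 ≡ 11² = 121 ≡ 35, 22^8 ≡ 35² = 1225 ≡ 21, 22^16 ≡ 21² = 441 ≡ 11, 22^32 ≡ 11² = 121 ≡ 35. Since 34 = 32 + 2, 22^34 ≡ 35·11: 35·11 = 385 ≡ 41. So 22^34 ≡ 41 (mod 43).
So f(21) = f(22) = 41 while 21 ≠ 22, thus f is not injective.
A non-injective map from the 43-element set ℤ_{43} to itself takes at most 42 distinct values, so it cannot be surjective. Thus f is not surjective.
Since f is not surjective, we determine |image(f)|. Computing x^34 mod 43 for each x (by repeated squaring, reducing mod 43 at every step), the values f(0), f(1), …, f(42) are: 0, 1, 21, 31, 11, 10, 6, 36, 16, 15, 38, 4, 40, 17, 25, 9, 35, 13, 14, 23, 24, 41, 41, 24, 23, 14, 13, 35, 9, 25, 17, 40, 4, 38, 15, 16, 36, 6, 10, 11, 31, 21, 1.
The distinct values are {0, 1, 4, 6, 9, 10, 11, 13, 14, 15, 16, 17, 21, 23, 24, 25, 31, 35, 36, 38, 40, 41}; there are 22 of them.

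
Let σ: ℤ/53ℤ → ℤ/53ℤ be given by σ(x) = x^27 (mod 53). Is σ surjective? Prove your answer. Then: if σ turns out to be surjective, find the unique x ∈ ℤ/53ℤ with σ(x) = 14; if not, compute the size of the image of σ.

39

Since 53 is prime, the nonzero elements of ℤ/53ℤ form a cyclic group of order 52.
As gcd(27, 52) = 1, raising to the 27th power is a bijection on this group: if u^27 ≡ v^27 then (uv^{−1})^27 = 1, and the only element of order dividing gcd(27, 52) = 1 is 1, so u = v.
With σ(0) = 0 this makes σ injective on all of ℤ/53ℤ, hence bijective (finite equal-size domain and codomain). In particular σ is surjective.
Since σ is surjective, we find the preimage of 14. The inverse of x ↦ x^27 on (ℤ/53ℤ)^× is x ↦ x^27, because 27·27 = 729 = 14·52 + 1 ≡ 1 (mod 52) and x^{52} = 1 for x ≠ 0 (Fermat). So σ⁻¹(14) = 14^27 mod 53.
Repeated squaring mod 53: 14^1 ≡ 14, 14^2 ≡ 14² = 196 ≡ 37, 14^4 ≡ 37² = 1369 ≡ 44, 14^8 ≡ 44² = 1936 ≡ 28, 14^16 ≡ 28² = 784 ≡ 42. Since 27 = 16 + 8 + 2 + 1, 14^27 ≡ 42·28·37·14: 42·28 = 1176 ≡ 10, then 10·37 = 370 ≡ 52, then 52·14 = 728 ≡ 39. So 14^27 ≡ 39 (mod 53).
Hence σ⁻¹(14) = 39.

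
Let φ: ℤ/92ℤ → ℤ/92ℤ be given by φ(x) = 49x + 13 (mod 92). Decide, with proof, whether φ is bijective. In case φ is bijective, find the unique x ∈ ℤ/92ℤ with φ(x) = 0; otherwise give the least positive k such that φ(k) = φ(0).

11

By definition, φ is injective when φ(s) = φ(t) forces s = t.
If φ(s) = φ(t), then 49s ≡ 49t (mod 92). Because gcd(49, 92) = 1, we may cancel 49 to get s ≡ t (mod 92).
We now compute 49⁻¹ mod 92 explicitly. Euclid's algorithm: 92 = 1·49 + 43, 49 = 1·43 + 6, 43 = 7·6 + 1; back-substituting gives 1 = 77·49 − 41·92, so 49⁻¹ ≡ 77 (mod 92).
Then y ↦ 77(y − 13) is a two-sided inverse to φ, so every y ∈ ℤ/92ℤ has a preimage.
Therefore φ is bijective.
Since φ is bijective, we find φ⁻¹(0): we need 49x ≡ 0 − 13 ≡ 79 (mod 92). Using 49⁻¹ = 77: x ≡ 77·79 = 6083 = 66·92 + 11, so x = 11.
Check: φ(11) = 49·11 + 13 = 552 = 6·92 + 0 ≡ 0 (mod 92).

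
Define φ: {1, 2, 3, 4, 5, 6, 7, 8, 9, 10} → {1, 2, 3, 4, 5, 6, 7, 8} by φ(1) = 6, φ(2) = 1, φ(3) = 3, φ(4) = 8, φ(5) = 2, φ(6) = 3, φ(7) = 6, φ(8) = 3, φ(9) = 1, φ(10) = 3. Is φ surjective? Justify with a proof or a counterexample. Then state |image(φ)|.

No element maps to 4, so φ is not surjective.
The image of φ is {1, 2, 3, 6, 8}, which has 5 elements.

5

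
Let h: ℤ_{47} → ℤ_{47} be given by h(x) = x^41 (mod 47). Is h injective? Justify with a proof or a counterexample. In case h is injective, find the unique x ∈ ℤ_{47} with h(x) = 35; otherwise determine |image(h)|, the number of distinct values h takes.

15

Since 47 is prime, the nonzero elements of ℤ_{47} form a cyclic group of order 46.
As gcd(41, 46) = 1, raising to the 41st power is a bijection on this group: if x_1^41 ≡ x_2^41 then (x_1x_2^{−1})^41 = 1, and the only element of order dividing gcd(41, 46) = 1 is 1, so x_1 = x_2.
With h(0) = 0 this makes h injective on all of ℤ_{47}, hence bijective (finite equal-size domain and codomain). In particular h is injective.
Since h is injective, we find the preimage of 35. The inverse of x ↦ x^41 on (ℤ_{47})^× is x ↦ x^9, because 41·9 = 369 = 8·46 + 1 ≡ 1 (mod 46) and x^{46} = 1 for x ≠ 0 (Fermat). So h⁻¹(35) = 35^9 mod 47.
Repeated squaring mod 47: 35^1 ≡ 35, 35^2 ≡ 35² = 1225 ≡ 3, 35^4 ≡ 3² = 9, 35^8 ≡ 9² = 81 ≡ 34. Since 9 = 8 + 1, 35^9 ≡ 34·35: 34·35 = 1190 ≡ 15. So 35^9 ≡ 15 (mod 47).
Hence h⁻¹(35) = 15.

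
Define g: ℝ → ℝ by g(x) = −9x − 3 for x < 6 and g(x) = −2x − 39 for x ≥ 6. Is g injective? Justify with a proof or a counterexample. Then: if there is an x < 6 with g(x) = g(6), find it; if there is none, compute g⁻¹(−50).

16/3

Both pieces are strictly decreasing (slopes −9 and −2), so each is injective on its own interval.
The left piece maps (−∞, 6) onto (−57, ∞); the right piece maps [6, ∞) onto (−∞, −51].
These images overlap. In particular g(6) = −51 (right piece), and solving −9x − 3 = −51 on the left piece gives x = 16/3 < 6.
So g(16/3) = g(6) with 16/3 ≠ 6, and g is not injective. This x = 16/3 is the requested value below 6.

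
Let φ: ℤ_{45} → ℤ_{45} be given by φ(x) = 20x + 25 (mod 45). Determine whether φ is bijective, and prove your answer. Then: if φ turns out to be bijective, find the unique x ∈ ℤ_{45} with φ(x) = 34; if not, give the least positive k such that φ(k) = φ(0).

9

Recall that φ is injective if φ(a) = φ(b) implies a = b.
We have gcd(20, 45) = 5 > 1. Taking a = 0 and b = 9: φ(0) = 25 and φ(9) = 20·9 + 25 = 205 ≡ 25 (mod 45).
So φ(0) = φ(9) while 0 ≠ 9, hence φ is not injective, hence not bijective.
Since φ is not bijective, we find the least positive k with φ(k) = φ(0): this means 20k ≡ 0 (mod 45), i.e. 45 ∣ 20k. Since gcd(20, 45) = 5, dividing through by 5 this holds exactly when 9 ∣ 4k, and as gcd(4, 9) = 1, exactly when 9 ∣ k.
The smallest positive such k is 9.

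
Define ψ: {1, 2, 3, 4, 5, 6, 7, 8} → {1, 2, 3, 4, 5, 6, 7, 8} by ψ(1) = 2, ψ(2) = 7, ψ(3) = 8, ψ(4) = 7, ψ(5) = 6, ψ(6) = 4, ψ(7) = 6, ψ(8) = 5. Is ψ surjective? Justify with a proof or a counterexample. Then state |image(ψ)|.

No element maps to 1, so ψ is not surjective.
The image of ψ is {2, 4, 5, 6, 7, 8}, which has 6 elements.

6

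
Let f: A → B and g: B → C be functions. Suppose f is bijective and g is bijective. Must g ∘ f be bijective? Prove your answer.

bijective

Injectivity: if g(f(s)) = g(f(t)) then f(s) = f(t) (g injective) so s = t (f injective).
Surjectivity: for c ∈ C pick b with g(b) = c, then a with f(a) = b; then (g ∘ f)(a) = c.
So g ∘ f is bijective.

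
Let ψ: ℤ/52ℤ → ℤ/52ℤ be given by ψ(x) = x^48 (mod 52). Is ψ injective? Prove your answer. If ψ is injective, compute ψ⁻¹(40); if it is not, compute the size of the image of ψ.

4

ψ(1) = 1^48 = 1.
ψ(3): Repeated squaring mod 52: 3^1 ≡ 3, 3^2 ≡ 3² = 9, 3^4 ≡ 9² = 81 ≡ 29, 3^8 ≡ 29² = 841 ≡ 9, 3^16 ≡ 9² = 81 ≡ 29, 3^32 ≡ 29² = 841 ≡ 9. Since 48 = 32 + 16, 3^48 ≡ 9·29: 9·29 = 261 ≡ 1. So 3^48 ≡ 1 (mod 52).
So ψ(1) = ψ(3) = 1 while 1 ≠ 3, therefore ψ is not injective.
Since ψ is not injective, we determine |image(ψ)|. Computing x^48 mod 52 for each x (by repeated squaring, reducing mod 52 at every step), the values ψ(0), ψ(1), …, ψ(51) are: 0, 1, 40, 1, 40, 1, 40, 1, 40, 1, 40, 1, 40, 13, 40, 1, 40, 1, 40, 1, 40, 1, 40, 1, 40, 1, 0, 1, 40, 1, 40, 1, 40, 1, 40, 1, 40, 1, 40, 13, 40, 1, 40, 1, 40, 1, 40, 1, 40, 1, 40, 1.
The distinct values are {0, 1, 13, 40}; there are 4 of them.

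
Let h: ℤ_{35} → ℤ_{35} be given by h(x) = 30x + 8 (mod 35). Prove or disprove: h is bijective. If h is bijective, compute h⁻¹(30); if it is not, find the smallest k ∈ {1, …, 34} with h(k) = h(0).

Recall: h is injective if h(a) = h(b) implies a = b.
We have gcd(30, 35) = 5 > 1. Taking a = 0 and b = 7: h(0) = 8 and h(7) = 30·7 + 8 = 218 ≡ 8 (mod 35).
So h(0) = h(7) while 0 ≠ 7, hence h is not injective, hence not bijective.
Since h is not bijective, we find the least positive k with h(k) = h(0): this means 30k ≡ 0 (mod 35), i.e. 35 ∣ 30k. Since gcd(30, 35) = 5, dividing through by 5 this holds exactly when 7 ∣ 6k, and as gcd(6, 7) = 1, exactly when 7 ∣ k.
The smallest positive such k is 7.

7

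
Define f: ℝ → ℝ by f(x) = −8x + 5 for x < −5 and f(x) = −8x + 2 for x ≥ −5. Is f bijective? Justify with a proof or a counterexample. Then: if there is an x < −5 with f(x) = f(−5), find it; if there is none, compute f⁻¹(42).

-5

Both pieces are strictly decreasing (slopes −8 and −8), so each is injective on its own interval.
The left piece maps (−∞, −5) onto (45, ∞); the right piece maps [−5, ∞) onto (−∞, 42].
The images leave a gap (45 has no preimage), so f is not surjective, hence not bijective.
Because the two images are disjoint, no x < −5 has f(x) = f(−5), so we compute f⁻¹(42): 42 lies in (−∞, 42], so solve −8x + 2 = 42: x = (42 − 2)/(−8) = −5.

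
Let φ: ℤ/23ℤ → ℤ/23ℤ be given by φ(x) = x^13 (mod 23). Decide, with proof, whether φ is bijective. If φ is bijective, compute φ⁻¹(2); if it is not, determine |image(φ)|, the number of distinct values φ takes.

Since 23 is prime, the nonzero elements of ℤ/23ℤ form a cyclic group of order 22.
As gcd(13, 22) = 1, raising to the 13th power is a bijection on this group: if u^13 ≡ v^13 then (uv^{−1})^13 = 1, and the only element of order dividing gcd(13, 22) = 1 is 1, so u = v.
With φ(0) = 0 this makes φ injective on all of ℤ/23ℤ, hence bijective (finite equal-size domain and codomain). In particular φ is bijective.
Since φ is bijective, we find the preimage of 2. The inverse of x ↦ x^13 on (ℤ/23ℤ)^× is x ↦ x^17, because 13·17 = 221 = 10·22 + 1 ≡ 1 (mod 22) and x^{22} = 1 for x ≠ 0 (Fermat). So φ⁻¹(2) = 2^17 mod 23.
Repeated squaring mod 23: 2^1 ≡ 2, 2^2 ≡ 2² = 4, 2^4 ≡ 4² = 16, 2^8 ≡ 16² = 256 ≡ 3, 2^16 ≡ 3² = 9. Since 17 = 16 + 1, 2^17 ≡ 9·2: 9·2 = 18. So 2^17 ≡ 18 (mod 23).
Hence φ⁻¹(2) = 18.

18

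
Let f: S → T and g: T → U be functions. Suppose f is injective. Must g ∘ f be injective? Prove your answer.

not injective

No. Take S = T = U = {0, 1}, f = identity (injective), and g(x) = 0 for every x.
Then (g ∘ f)(0) = 0 = (g ∘ f)(1) with 0 ≠ 1, so g ∘ f is not injective.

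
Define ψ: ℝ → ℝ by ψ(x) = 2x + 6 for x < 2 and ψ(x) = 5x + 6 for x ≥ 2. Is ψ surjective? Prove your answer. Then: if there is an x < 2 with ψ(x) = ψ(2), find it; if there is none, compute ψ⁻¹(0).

-3

Both pieces are strictly increasing (slopes 2 and 5), so each is injective on its own interval.
The left piece maps (−∞, 2) onto (−∞, 10); the right piece maps [2, ∞) onto [16, ∞).
The union (−∞, 10) ∪ [16, ∞) omits the interval between 10 and 16; in particular 10 has no preimage. So ψ is not surjective.
Because the two images are disjoint, no x < 2 has ψ(x) = ψ(2), so we compute ψ⁻¹(0): 0 lies in (−∞, 10), so solve 2x + 6 = 0: x = (0 − 6)/2 = −3.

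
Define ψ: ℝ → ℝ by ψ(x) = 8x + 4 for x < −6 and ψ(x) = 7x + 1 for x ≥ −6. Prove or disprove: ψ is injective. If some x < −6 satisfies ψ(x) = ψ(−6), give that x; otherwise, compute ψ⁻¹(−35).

-36/7

Both pieces are strictly increasing (slopes 8 and 7), so each is injective on its own interval.
The left piece maps (−∞, −6) onto (−∞, −44); the right piece maps [−6, ∞) onto [−41, ∞).
These images are disjoint, so no value is attained by both pieces. Thus ψ is injective.
Because the two images are disjoint, no x < −6 has ψ(x) = ψ(−6), so we compute ψ⁻¹(−35): −35 lies in [−41, ∞), so solve 7x + 1 = −35: x = (−35 − 1)/7 = −36/7.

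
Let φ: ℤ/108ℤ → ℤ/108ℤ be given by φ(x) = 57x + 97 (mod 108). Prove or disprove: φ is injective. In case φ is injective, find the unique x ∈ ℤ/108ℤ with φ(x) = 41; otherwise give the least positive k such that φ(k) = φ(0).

By definition, injectivity means: for all x_1, x_2 in the domain, φ(x_1) = φ(x_2) implies x_1 = x_2.
We have gcd(57, 108) = 3 > 1. Taking x_1 = 0 and x_2 = 36: φ(0) = 97 and φ(36) = 57·36 + 97 = 2149 ≡ 97 (mod 108).
So φ(0) = φ(36) while 0 ≠ 36, therefore φ is not injective.
Since φ is not injective, we find the least positive k with φ(k) = φ(0): this means 57k ≡ 0 (mod 108), i.e. 108 ∣ 57k. Since gcd(57, 108) = 3, dividing through by 3 this holds exactly when 36 ∣ 19k, and as gcd(19, 36) = 1, exactly when 36 ∣ k.
The smallest positive such k is 36.

36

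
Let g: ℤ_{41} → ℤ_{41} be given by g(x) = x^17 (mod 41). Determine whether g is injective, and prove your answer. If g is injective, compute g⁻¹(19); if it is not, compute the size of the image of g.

26

Since 41 is prime, the nonzero elements of ℤ_{41} form a cyclic group of order 40.
As gcd(17, 40) = 1, raising to the 17th power is a bijection on this group: if a^17 ≡ b^17 then (ab^{−1})^17 = 1, and the only element of order dividing gcd(17, 40) = 1 is 1, so a = b.
With g(0) = 0 this makes g injective on all of ℤ_{41}, hence bijective (finite equal-size domain and codomain). In particular g is injective.
Since g is injective, we find the preimage of 19. The inverse of x ↦ x^17 on (ℤ_{41})^× is x ↦ x^33, because 17·33 = 561 = 14·40 + 1 ≡ 1 (mod 40) and x^{40} = 1 for x ≠ 0 (Fermat). So g⁻¹(19) = 19^33 mod 41.
Repeated squaring mod 41: 19^1 ≡ 19, 19^2 ≡ 19² = 361 ≡ 33, 19^4 ≡ 33² = 1089 ≡ 23, 19^8 ≡ 23² = 529 ≡ 37, 19^16 ≡ 37² = 1369 ≡ 16, 19^32 ≡ 16² = 256 ≡ 10. Since 33 = 32 + 1, 19^33 ≡ 10·19: 10·19 = 190 ≡ 26. So 19^33 ≡ 26 (mod 41).
Hence g⁻¹(19) = 26.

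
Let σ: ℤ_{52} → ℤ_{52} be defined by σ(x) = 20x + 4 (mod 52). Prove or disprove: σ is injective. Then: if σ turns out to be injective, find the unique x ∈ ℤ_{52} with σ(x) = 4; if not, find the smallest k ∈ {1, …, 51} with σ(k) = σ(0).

13

Recall: injectivity means: for all a, b in the domain, σ(a) = σ(b) implies a = b.
We have gcd(20, 52) = 4 > 1. Taking a = 0 and b = 13: σ(0) = 4 and σ(13) = 20·13 + 4 = 264 ≡ 4 (mod 52).
So σ(0) = σ(13) while 0 ≠ 13, hence σ is not injective.
Since σ is not injective, we find the least positive k with σ(k) = σ(0): this means 20k ≡ 0 (mod 52), i.e. 52 ∣ 20k. Since gcd(20, 52) = 4, dividing through by 4 this holds exactly when 13 ∣ 5k, and as gcd(5, 13) = 1, exactly when 13 ∣ k.
The smallest positive such k is 13.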